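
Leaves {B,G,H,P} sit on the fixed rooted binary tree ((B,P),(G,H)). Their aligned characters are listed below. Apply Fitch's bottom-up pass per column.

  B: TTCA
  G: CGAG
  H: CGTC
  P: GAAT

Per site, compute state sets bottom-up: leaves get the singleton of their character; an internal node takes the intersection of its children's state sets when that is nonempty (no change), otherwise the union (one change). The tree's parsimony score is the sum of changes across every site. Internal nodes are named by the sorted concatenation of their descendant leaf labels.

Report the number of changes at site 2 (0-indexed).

site 0, node BP: B={T} ∪ P={G} → {G,T} (+1)
site 0, node GH: G={C} ∩ H={C} → {C} (+0)
site 0, node BGHP: BP={G,T} ∪ GH={C} → {C,G,T} (+1)
site 1, node BP: B={T} ∪ P={A} → {A,T} (+1)
site 1, node GH: G={G} ∩ H={G} → {G} (+0)
site 1, node BGHP: BP={A,T} ∪ GH={G} → {A,G,T} (+1)
site 2, node BP: B={C} ∪ P={A} → {A,C} (+1)
site 2, node GH: G={A} ∪ H={T} → {A,T} (+1)
site 2, node BGHP: BP={A,C} ∩ GH={A,T} → {A} (+0)
site 3, node BP: B={A} ∪ P={T} → {A,T} (+1)
site 3, node GH: G={G} ∪ H={C} → {C,G} (+1)
site 3, node BGHP: BP={A,T} ∪ GH={C,G} → {A,C,G,T} (+1)
per-site changes: [2, 2, 2, 3]; total = 9

2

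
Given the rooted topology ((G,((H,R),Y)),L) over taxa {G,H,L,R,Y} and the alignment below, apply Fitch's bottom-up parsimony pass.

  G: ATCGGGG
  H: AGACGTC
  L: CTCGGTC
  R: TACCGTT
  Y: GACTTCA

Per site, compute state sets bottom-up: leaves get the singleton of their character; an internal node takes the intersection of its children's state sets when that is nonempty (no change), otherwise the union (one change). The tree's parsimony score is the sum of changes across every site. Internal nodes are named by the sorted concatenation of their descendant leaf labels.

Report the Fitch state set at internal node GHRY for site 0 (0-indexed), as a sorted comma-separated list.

A

HR@0: {A} ∪ {T} = {A,T} (union, +1)
HRY@0: {A,T} ∪ {G} = {A,G,T} (union, +1)
GHRY@0: {A} ∩ {A,G,T} = {A} (intersection, +0)
GHLRY@0: {A} ∪ {C} = {A,C} (union, +1)
HR@1: {G} ∪ {A} = {A,G} (union, +1)
HRY@1: {A,G} ∩ {A} = {A} (intersection, +0)
GHRY@1: {T} ∪ {A} = {A,T} (union, +1)
GHLRY@1: {A,T} ∩ {T} = {T} (intersection, +0)
HR@2: {A} ∪ {C} = {A,C} (union, +1)
HRY@2: {A,C} ∩ {C} = {C} (intersection, +0)
GHRY@2: {C} ∩ {C} = {C} (intersection, +0)
GHLRY@2: {C} ∩ {C} = {C} (intersection, +0)
HR@3: {C} ∩ {C} = {C} (intersection, +0)
HRY@3: {C} ∪ {T} = {C,T} (union, +1)
GHRY@3: {G} ∪ {C,T} = {C,G,T} (union, +1)
GHLRY@3: {C,G,T} ∩ {G} = {G} (intersection, +0)
HR@4: {G} ∩ {G} = {G} (intersection, +0)
HRY@4: {G} ∪ {T} = {G,T} (union, +1)
GHRY@4: {G} ∩ {G,T} = {G} (intersection, +0)
GHLRY@4: {G} ∩ {G} = {G} (intersection, +0)
HR@5: {T} ∩ {T} = {T} (intersection, +0)
HRY@5: {T} ∪ {C} = {C,T} (union, +1)
GHRY@5: {G} ∪ {C,T} = {C,G,T} (union, +1)
GHLRY@5: {C,G,T} ∩ {T} = {T} (intersection, +0)
HR@6: {C} ∪ {T} = {C,T} (union, +1)
HRY@6: {C,T} ∪ {A} = {A,C,T} (union, +1)
GHRY@6: {G} ∪ {A,C,T} = {A,C,G,T} (union, +1)
GHLRY@6: {A,C,G,T} ∩ {C} = {C} (intersection, +0)
per-site changes: [3, 2, 1, 2, 1, 2, 3]; total = 14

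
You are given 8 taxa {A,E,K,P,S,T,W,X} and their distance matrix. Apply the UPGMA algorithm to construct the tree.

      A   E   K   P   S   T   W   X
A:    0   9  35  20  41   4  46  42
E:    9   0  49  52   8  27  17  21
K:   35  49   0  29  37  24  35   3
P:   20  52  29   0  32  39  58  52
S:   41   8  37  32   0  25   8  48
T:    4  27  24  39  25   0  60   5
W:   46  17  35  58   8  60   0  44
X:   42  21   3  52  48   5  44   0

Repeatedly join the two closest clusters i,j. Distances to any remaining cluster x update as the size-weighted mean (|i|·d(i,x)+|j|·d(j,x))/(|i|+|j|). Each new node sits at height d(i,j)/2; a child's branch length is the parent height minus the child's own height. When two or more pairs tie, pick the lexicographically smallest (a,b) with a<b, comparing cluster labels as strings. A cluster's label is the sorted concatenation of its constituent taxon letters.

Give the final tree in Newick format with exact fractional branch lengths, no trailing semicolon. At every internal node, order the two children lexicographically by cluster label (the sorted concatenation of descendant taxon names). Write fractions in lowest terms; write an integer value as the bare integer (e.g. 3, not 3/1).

((((A:2,T:2):45/4,(K:3/2,X:3/2):47/4):17/4,P:35/2):59/30,((E:4,S:4):9/4,W:25/4):793/60)

iteration 1: select K,X (d=3); attach at lengths (3/2, 3/2); label the merged cluster KX
  updated: d(A,KX)=77/2, d(E,KX)=35, d(KX,P)=81/2, d(KX,S)=85/2, d(KX,T)=29/2, d(KX,W)=79/2
iteration 2: select A,T (d=4); attach at lengths (2, 2); label the merged cluster AT
  updated: d(AT,E)=18, d(AT,KX)=53/2, d(AT,P)=59/2, d(AT,S)=33, d(AT,W)=53
iteration 3: select E,S (d=8); attach at lengths (4, 4); label the merged cluster ES
  updated: d(AT,ES)=51/2, d(ES,KX)=155/4, d(ES,P)=42, d(ES,W)=25/2
iteration 4: select ES,W (d=25/2); attach at lengths (9/4, 25/4); label the merged cluster ESW
  updated: d(AT,ESW)=104/3, d(ESW,KX)=39, d(ESW,P)=142/3
iteration 5: select AT,KX (d=53/2); attach at lengths (45/4, 47/4); label the merged cluster AKTX
  updated: d(AKTX,ESW)=221/6, d(AKTX,P)=35
iteration 6: select AKTX,P (d=35); attach at lengths (17/4, 35/2); label the merged cluster AKPTX
  updated: d(AKPTX,ESW)=584/15
iteration 7: select AKPTX,ESW (d=584/15); attach at lengths (59/30, 793/60); label the merged cluster AEKPSTWX
final tree: ((((A:2,T:2):45/4,(K:3/2,X:3/2):47/4):17/4,P:35/2):59/30,((E:4,S:4):9/4,W:25/4):793/60)
total length: 2503/30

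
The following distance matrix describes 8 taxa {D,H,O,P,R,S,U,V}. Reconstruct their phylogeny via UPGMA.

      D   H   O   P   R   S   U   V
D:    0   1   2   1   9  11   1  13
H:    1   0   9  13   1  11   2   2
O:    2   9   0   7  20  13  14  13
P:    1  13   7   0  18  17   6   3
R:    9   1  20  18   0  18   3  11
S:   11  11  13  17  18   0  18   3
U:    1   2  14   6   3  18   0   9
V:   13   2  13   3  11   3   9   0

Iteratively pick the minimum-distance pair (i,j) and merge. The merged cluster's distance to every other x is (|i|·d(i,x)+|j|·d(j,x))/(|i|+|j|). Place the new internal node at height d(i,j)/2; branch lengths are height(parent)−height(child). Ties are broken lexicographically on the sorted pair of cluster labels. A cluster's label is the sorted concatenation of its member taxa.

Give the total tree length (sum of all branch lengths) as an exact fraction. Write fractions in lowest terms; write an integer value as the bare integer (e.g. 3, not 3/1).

step 1: merge (D,H) at d=1; branch lengths D→1/2, H→1/2; new cluster DH
  updated: d(DH,O)=11/2, d(DH,P)=7, d(DH,R)=5, d(DH,S)=11, d(DH,U)=3/2, d(DH,V)=15/2
step 2: merge (DH,U) at d=3/2; branch lengths DH→1/4, U→3/4; new cluster DHU
  updated: d(DHU,O)=25/3, d(DHU,P)=20/3, d(DHU,R)=13/3, d(DHU,S)=40/3, d(DHU,V)=8
step 3: merge (P,V) at d=3; branch lengths P→3/2, V→3/2; new cluster PV
  updated: d(DHU,PV)=22/3, d(O,PV)=10, d(PV,R)=29/2, d(PV,S)=10
step 4: merge (DHU,R) at d=13/3; branch lengths DHU→17/12, R→13/6; new cluster DHRU
  updated: d(DHRU,O)=45/4, d(DHRU,PV)=73/8, d(DHRU,S)=29/2
step 5: merge (DHRU,PV) at d=73/8; branch lengths DHRU→115/48, PV→49/16; new cluster DHPRUV
  updated: d(DHPRUV,O)=65/6, d(DHPRUV,S)=13
step 6: merge (DHPRUV,O) at d=65/6; branch lengths DHPRUV→41/48, O→65/12; new cluster DHOPRUV
  updated: d(DHOPRUV,S)=13
step 7: merge (DHOPRUV,S) at d=13; branch lengths DHOPRUV→13/12, S→13/2; new cluster DHOPRSUV
final tree: ((((((D:1/2,H:1/2):1/4,U:3/4):17/12,R:13/6):115/48,(P:3/2,V:3/2):49/16):41/48,O:65/12):13/12,S:13/2)
total length: 1339/48

1339/48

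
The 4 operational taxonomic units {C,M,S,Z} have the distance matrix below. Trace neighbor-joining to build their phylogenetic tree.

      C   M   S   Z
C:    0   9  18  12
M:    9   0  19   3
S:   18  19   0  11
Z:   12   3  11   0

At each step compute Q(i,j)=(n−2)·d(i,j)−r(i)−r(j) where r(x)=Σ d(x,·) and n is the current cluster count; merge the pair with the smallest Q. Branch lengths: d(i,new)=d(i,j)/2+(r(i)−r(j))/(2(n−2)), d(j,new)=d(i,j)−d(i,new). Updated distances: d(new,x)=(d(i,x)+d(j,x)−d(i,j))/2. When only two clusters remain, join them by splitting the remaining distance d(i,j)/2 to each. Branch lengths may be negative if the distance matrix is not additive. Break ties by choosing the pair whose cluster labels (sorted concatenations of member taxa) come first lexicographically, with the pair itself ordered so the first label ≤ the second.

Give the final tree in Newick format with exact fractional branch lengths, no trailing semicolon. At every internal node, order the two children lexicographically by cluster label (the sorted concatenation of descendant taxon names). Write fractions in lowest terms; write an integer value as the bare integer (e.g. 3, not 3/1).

(((C:13/2,M:5/2):3,S:11):0,Z:0)

iteration 1: select C,M (d=9, Q=-52); attach at lengths (13/2, 5/2); label the merged cluster CM
  updated: d(CM,S)=14, d(CM,Z)=3
iteration 2: select CM,S (d=14, Q=-28); attach at lengths (3, 11); label the merged cluster CMS
  updated: d(CMS,Z)=0
iteration 3: select CMS,Z (d=0); attach at lengths (0, 0); label the merged cluster CMSZ
final tree: (((C:13/2,M:5/2):3,S:11):0,Z:0)
total length: 23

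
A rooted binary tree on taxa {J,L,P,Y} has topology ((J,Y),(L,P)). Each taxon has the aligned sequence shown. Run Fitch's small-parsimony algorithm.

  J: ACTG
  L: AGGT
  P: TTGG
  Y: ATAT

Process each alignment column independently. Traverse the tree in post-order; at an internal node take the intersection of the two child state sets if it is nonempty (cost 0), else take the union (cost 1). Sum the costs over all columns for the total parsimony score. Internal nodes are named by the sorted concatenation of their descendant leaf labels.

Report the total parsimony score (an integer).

[col 0] JY: children J:{A}, Y:{A} ∩→ {A}; cost 0
[col 0] LP: children L:{A}, P:{T} ∪→ {A,T}; cost 1
[col 0] JLPY: children JY:{A}, LP:{A,T} ∩→ {A}; cost 0
[col 1] JY: children J:{C}, Y:{T} ∪→ {C,T}; cost 1
[col 1] LP: children L:{G}, P:{T} ∪→ {G,T}; cost 1
[col 1] JLPY: children JY:{C,T}, LP:{G,T} ∩→ {T}; cost 0
[col 2] JY: children J:{T}, Y:{A} ∪→ {A,T}; cost 1
[col 2] LP: children L:{G}, P:{G} ∩→ {G}; cost 0
[col 2] JLPY: children JY:{A,T}, LP:{G} ∪→ {A,G,T}; cost 1
[col 3] JY: children J:{G}, Y:{T} ∪→ {G,T}; cost 1
[col 3] LP: children L:{T}, P:{G} ∪→ {G,T}; cost 1
[col 3] JLPY: children JY:{G,T}, LP:{G,T} ∩→ {G,T}; cost 0
per-site changes: [1, 2, 2, 2]; total = 7

7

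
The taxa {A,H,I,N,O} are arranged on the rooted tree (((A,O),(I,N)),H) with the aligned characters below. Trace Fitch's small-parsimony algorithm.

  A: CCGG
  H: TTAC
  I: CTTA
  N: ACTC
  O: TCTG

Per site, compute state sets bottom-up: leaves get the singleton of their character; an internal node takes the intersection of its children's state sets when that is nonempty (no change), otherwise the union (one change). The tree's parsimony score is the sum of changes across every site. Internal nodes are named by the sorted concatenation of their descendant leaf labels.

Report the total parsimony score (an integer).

9

[col 0] AO: children A:{C}, O:{T} ∪→ {C,T}; cost 1
[col 0] IN: children I:{C}, N:{A} ∪→ {A,C}; cost 1
[col 0] AINO: children AO:{C,T}, IN:{A,C} ∩→ {C}; cost 0
[col 0] AHINO: children AINO:{C}, H:{T} ∪→ {C,T}; cost 1
[col 1] AO: children A:{C}, O:{C} ∩→ {C}; cost 0
[col 1] IN: children I:{T}, N:{C} ∪→ {C,T}; cost 1
[col 1] AINO: children AO:{C}, IN:{C,T} ∩→ {C}; cost 0
[col 1] AHINO: children AINO:{C}, H:{T} ∪→ {C,T}; cost 1
[col 2] AO: children A:{G}, O:{T} ∪→ {G,T}; cost 1
[col 2] IN: children I:{T}, N:{T} ∩→ {T}; cost 0
[col 2] AINO: children AO:{G,T}, IN:{T} ∩→ {T}; cost 0
[col 2] AHINO: children AINO:{T}, H:{A} ∪→ {A,T}; cost 1
[col 3] AO: children A:{G}, O:{G} ∩→ {G}; cost 0
[col 3] IN: children I:{A}, N:{C} ∪→ {A,C}; cost 1
[col 3] AINO: children AO:{G}, IN:{A,C} ∪→ {A,C,G}; cost 1
[col 3] AHINO: children AINO:{A,C,G}, H:{C} ∩→ {C}; cost 0
per-site changes: [3, 2, 2, 2]; total = 9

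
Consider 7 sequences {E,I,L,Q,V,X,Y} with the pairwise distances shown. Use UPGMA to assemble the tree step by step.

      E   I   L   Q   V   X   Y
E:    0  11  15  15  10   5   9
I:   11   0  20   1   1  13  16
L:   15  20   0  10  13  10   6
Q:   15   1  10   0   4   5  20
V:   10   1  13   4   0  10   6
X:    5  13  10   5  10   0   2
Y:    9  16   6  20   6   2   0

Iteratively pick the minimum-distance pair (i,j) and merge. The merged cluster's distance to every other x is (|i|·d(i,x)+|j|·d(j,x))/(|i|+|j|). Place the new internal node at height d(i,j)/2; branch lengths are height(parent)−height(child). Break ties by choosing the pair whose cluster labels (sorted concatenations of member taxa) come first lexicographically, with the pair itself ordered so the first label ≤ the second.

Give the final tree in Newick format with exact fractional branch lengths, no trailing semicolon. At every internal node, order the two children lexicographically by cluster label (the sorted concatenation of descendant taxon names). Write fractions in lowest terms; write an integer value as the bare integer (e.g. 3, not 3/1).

1. join I+Q (d=1) ⇒ IQ; edges |I|=1/2, |Q|=1/2
  updated: d(E,IQ)=13, d(IQ,L)=15, d(IQ,V)=5/2, d(IQ,X)=9, d(IQ,Y)=18
2. join X+Y (d=2) ⇒ XY; edges |X|=1, |Y|=1
  updated: d(E,XY)=7, d(IQ,XY)=27/2, d(L,XY)=8, d(V,XY)=8
3. join IQ+V (d=5/2) ⇒ IQV; edges |IQ|=3/4, |V|=5/4
  updated: d(E,IQV)=12, d(IQV,L)=43/3, d(IQV,XY)=35/3
4. join E+XY (d=7) ⇒ EXY; edges |E|=7/2, |XY|=5/2
  updated: d(EXY,IQV)=106/9, d(EXY,L)=31/3
5. join EXY+L (d=31/3) ⇒ ELXY; edges |EXY|=5/3, |L|=31/6
  updated: d(ELXY,IQV)=149/12
6. join ELXY+IQV (d=149/12) ⇒ EILQVXY; edges |ELXY|=25/24, |IQV|=119/24
final tree: (((E:7/2,(X:1,Y:1):5/2):5/3,L:31/6):25/24,((I:1/2,Q:1/2):3/4,V:5/4):119/24)
total length: 143/6

(((E:7/2,(X:1,Y:1):5/2):5/3,L:31/6):25/24,((I:1/2,Q:1/2):3/4,V:5/4):119/24)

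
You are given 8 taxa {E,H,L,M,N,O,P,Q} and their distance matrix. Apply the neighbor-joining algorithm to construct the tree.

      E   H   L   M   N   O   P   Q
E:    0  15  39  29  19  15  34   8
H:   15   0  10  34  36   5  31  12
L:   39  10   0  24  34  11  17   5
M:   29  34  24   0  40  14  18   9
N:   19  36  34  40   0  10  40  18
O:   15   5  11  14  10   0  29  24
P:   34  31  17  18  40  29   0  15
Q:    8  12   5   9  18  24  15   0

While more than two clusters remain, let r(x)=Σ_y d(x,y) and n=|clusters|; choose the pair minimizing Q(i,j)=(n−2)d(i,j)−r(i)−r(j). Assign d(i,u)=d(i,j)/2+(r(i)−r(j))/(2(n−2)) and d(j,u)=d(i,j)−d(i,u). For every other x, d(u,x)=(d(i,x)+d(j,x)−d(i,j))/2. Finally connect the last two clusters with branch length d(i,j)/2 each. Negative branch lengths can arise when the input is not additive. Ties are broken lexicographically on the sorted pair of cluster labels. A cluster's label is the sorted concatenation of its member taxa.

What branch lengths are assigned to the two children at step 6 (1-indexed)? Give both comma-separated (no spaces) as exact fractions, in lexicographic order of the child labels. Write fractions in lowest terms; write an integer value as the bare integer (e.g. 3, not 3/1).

93/64,353/64

1. join N+O (d=10, Q=-245) ⇒ NO; edges |N|=149/12, |O|=-29/12
  updated: d(E,NO)=12, d(H,NO)=31/2, d(L,NO)=35/2, d(M,NO)=22, d(NO,P)=59/2, d(NO,Q)=16
2. join M+P (d=18, Q=-381/2) ⇒ MP; edges |M|=163/20, |P|=197/20
  updated: d(E,MP)=45/2, d(H,MP)=47/2, d(L,MP)=23/2, d(MP,NO)=67/4, d(MP,Q)=3
3. join E+NO (d=12, Q=-505/4) ⇒ ENO; edges |E|=267/32, |NO|=117/32
  updated: d(ENO,H)=37/4, d(ENO,L)=89/4, d(ENO,MP)=109/8, d(ENO,Q)=6
4. join ENO+H (d=37/4, Q=-625/8) ⇒ EHNO; edges |ENO|=193/48, |H|=251/48
  updated: d(EHNO,L)=23/2, d(EHNO,MP)=223/16, d(EHNO,Q)=35/8
5. join EHNO+L (d=23/2, Q=-557/16) ⇒ EHLNO; edges |EHNO|=397/64, |L|=339/64
  updated: d(EHLNO,MP)=223/32, d(EHLNO,Q)=-17/16
6. join EHLNO+MP (d=223/32, Q=-285/32) ⇒ EHLMNOP; edges |EHLNO|=93/64, |MP|=353/64
  updated: d(EHLMNOP,Q)=-161/64
7. join EHLMNOP+Q (d=-161/64) ⇒ EHLMNOPQ; edges |EHLMNOP|=-161/128, |Q|=-161/128
final tree: (((((E:267/32,(N:149/12,O:-29/12):117/32):193/48,H:251/48):397/64,L:339/64):93/64,(M:163/20,P:197/20):353/64):-161/128,Q:-161/128)
total length: 4173/64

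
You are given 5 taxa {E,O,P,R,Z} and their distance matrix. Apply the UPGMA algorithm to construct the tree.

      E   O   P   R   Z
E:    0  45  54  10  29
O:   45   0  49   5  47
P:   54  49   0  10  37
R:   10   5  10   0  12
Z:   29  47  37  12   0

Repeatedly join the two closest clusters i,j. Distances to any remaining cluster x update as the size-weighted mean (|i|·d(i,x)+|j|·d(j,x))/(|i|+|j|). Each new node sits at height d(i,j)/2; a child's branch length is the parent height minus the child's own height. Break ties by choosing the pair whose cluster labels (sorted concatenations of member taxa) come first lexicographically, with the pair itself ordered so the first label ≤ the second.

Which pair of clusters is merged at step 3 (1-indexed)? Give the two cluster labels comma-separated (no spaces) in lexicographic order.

EOR,Z

iteration 1: select O,R (d=5); attach at lengths (5/2, 5/2); label the merged cluster OR
  updated: d(E,OR)=55/2, d(OR,P)=59/2, d(OR,Z)=59/2
iteration 2: select E,OR (d=55/2); attach at lengths (55/4, 45/4); label the merged cluster EOR
  updated: d(EOR,P)=113/3, d(EOR,Z)=88/3
iteration 3: select EOR,Z (d=88/3); attach at lengths (11/12, 44/3); label the merged cluster EORZ
  updated: d(EORZ,P)=75/2
iteration 4: select EORZ,P (d=75/2); attach at lengths (49/12, 75/4); label the merged cluster EOPRZ
final tree: (((E:55/4,(O:5/2,R:5/2):45/4):11/12,Z:44/3):49/12,P:75/4)
total length: 821/12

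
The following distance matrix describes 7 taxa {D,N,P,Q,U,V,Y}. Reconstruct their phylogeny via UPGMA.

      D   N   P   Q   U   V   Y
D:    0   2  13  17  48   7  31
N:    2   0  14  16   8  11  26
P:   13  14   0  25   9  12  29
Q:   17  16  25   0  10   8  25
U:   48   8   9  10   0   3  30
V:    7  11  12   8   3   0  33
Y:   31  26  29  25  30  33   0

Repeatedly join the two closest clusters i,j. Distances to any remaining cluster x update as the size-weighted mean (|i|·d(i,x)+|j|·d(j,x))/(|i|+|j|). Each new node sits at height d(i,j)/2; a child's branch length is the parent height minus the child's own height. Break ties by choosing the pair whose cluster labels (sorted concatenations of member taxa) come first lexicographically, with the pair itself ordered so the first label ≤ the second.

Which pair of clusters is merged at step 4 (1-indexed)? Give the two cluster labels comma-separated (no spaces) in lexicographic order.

DN,P

1. join D+N (d=2) ⇒ DN; edges |D|=1, |N|=1
  updated: d(DN,P)=27/2, d(DN,Q)=33/2, d(DN,U)=28, d(DN,V)=9, d(DN,Y)=57/2
2. join U+V (d=3) ⇒ UV; edges |U|=3/2, |V|=3/2
  updated: d(DN,UV)=37/2, d(P,UV)=21/2, d(Q,UV)=9, d(UV,Y)=63/2
3. join Q+UV (d=9) ⇒ QUV; edges |Q|=9/2, |UV|=3
  updated: d(DN,QUV)=107/6, d(P,QUV)=46/3, d(QUV,Y)=88/3
4. join DN+P (d=27/2) ⇒ DNP; edges |DN|=23/4, |P|=27/4
  updated: d(DNP,QUV)=17, d(DNP,Y)=86/3
5. join DNP+QUV (d=17) ⇒ DNPQUV; edges |DNP|=7/4, |QUV|=4
  updated: d(DNPQUV,Y)=29
6. join DNPQUV+Y (d=29) ⇒ DNPQUVY; edges |DNPQUV|=6, |Y|=29/2
final tree: ((((D:1,N:1):23/4,P:27/4):7/4,(Q:9/2,(U:3/2,V:3/2):3):4):6,Y:29/2)
total length: 205/4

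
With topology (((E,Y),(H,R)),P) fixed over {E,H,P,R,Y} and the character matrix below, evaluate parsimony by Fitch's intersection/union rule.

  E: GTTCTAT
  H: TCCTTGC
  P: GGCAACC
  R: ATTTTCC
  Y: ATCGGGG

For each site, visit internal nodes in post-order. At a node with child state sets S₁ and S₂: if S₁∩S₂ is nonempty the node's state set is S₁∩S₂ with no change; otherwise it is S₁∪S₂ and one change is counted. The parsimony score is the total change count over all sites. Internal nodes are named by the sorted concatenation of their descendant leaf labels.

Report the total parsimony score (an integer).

[col 0] EY: children E:{G}, Y:{A} ∪→ {A,G}; cost 1
[col 0] HR: children H:{T}, R:{A} ∪→ {A,T}; cost 1
[col 0] EHRY: children EY:{A,G}, HR:{A,T} ∩→ {A}; cost 0
[col 0] EHPRY: children EHRY:{A}, P:{G} ∪→ {A,G}; cost 1
[col 1] EY: children E:{T}, Y:{T} ∩→ {T}; cost 0
[col 1] HR: children H:{C}, R:{T} ∪→ {C,T}; cost 1
[col 1] EHRY: children EY:{T}, HR:{C,T} ∩→ {T}; cost 0
[col 1] EHPRY: children EHRY:{T}, P:{G} ∪→ {G,T}; cost 1
[col 2] EY: children E:{T}, Y:{C} ∪→ {C,T}; cost 1
[col 2] HR: children H:{C}, R:{T} ∪→ {C,T}; cost 1
[col 2] EHRY: children EY:{C,T}, HR:{C,T} ∩→ {C,T}; cost 0
[col 2] EHPRY: children EHRY:{C,T}, P:{C} ∩→ {C}; cost 0
[col 3] EY: children E:{C}, Y:{G} ∪→ {C,G}; cost 1
[col 3] HR: children H:{T}, R:{T} ∩→ {T}; cost 0
[col 3] EHRY: children EY:{C,G}, HR:{T} ∪→ {C,G,T}; cost 1
[col 3] EHPRY: children EHRY:{C,G,T}, P:{A} ∪→ {A,C,G,T}; cost 1
[col 4] EY: children E:{T}, Y:{G} ∪→ {G,T}; cost 1
[col 4] HR: children H:{T}, R:{T} ∩→ {T}; cost 0
[col 4] EHRY: children EY:{G,T}, HR:{T} ∩→ {T}; cost 0
[col 4] EHPRY: children EHRY:{T}, P:{A} ∪→ {A,T}; cost 1
[col 5] EY: children E:{A}, Y:{G} ∪→ {A,G}; cost 1
[col 5] HR: children H:{G}, R:{C} ∪→ {C,G}; cost 1
[col 5] EHRY: children EY:{A,G}, HR:{C,G} ∩→ {G}; cost 0
[col 5] EHPRY: children EHRY:{G}, P:{C} ∪→ {C,G}; cost 1
[col 6] EY: children E:{T}, Y:{G} ∪→ {G,T}; cost 1
[col 6] HR: children H:{C}, R:{C} ∩→ {C}; cost 0
[col 6] EHRY: children EY:{G,T}, HR:{C} ∪→ {C,G,T}; cost 1
[col 6] EHPRY: children EHRY:{C,G,T}, P:{C} ∩→ {C}; cost 0
per-site changes: [3, 2, 2, 3, 2, 3, 2]; total = 17

17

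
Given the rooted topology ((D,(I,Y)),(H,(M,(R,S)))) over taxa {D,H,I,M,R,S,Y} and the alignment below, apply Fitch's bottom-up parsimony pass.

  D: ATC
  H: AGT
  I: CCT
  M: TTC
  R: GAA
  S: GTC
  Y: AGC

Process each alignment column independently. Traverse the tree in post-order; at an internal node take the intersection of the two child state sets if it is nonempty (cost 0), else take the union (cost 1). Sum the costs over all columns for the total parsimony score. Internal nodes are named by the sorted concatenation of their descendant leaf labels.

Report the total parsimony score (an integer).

10

[col 0] IY: children I:{C}, Y:{A} ∪→ {A,C}; cost 1
[col 0] DIY: children D:{A}, IY:{A,C} ∩→ {A}; cost 0
[col 0] RS: children R:{G}, S:{G} ∩→ {G}; cost 0
[col 0] MRS: children M:{T}, RS:{G} ∪→ {G,T}; cost 1
[col 0] HMRS: children H:{A}, MRS:{G,T} ∪→ {A,G,T}; cost 1
[col 0] DHIMRSY: children DIY:{A}, HMRS:{A,G,T} ∩→ {A}; cost 0
[col 1] IY: children I:{C}, Y:{G} ∪→ {C,G}; cost 1
[col 1] DIY: children D:{T}, IY:{C,G} ∪→ {C,G,T}; cost 1
[col 1] RS: children R:{A}, S:{T} ∪→ {A,T}; cost 1
[col 1] MRS: children M:{T}, RS:{A,T} ∩→ {T}; cost 0
[col 1] HMRS: children H:{G}, MRS:{T} ∪→ {G,T}; cost 1
[col 1] DHIMRSY: children DIY:{C,G,T}, HMRS:{G,T} ∩→ {G,T}; cost 0
[col 2] IY: children I:{T}, Y:{C} ∪→ {C,T}; cost 1
[col 2] DIY: children D:{C}, IY:{C,T} ∩→ {C}; cost 0
[col 2] RS: children R:{A}, S:{C} ∪→ {A,C}; cost 1
[col 2] MRS: children M:{C}, RS:{A,C} ∩→ {C}; cost 0
[col 2] HMRS: children H:{T}, MRS:{C} ∪→ {C,T}; cost 1
[col 2] DHIMRSY: children DIY:{C}, HMRS:{C,T} ∩→ {C}; cost 0
per-site changes: [3, 4, 3]; total = 10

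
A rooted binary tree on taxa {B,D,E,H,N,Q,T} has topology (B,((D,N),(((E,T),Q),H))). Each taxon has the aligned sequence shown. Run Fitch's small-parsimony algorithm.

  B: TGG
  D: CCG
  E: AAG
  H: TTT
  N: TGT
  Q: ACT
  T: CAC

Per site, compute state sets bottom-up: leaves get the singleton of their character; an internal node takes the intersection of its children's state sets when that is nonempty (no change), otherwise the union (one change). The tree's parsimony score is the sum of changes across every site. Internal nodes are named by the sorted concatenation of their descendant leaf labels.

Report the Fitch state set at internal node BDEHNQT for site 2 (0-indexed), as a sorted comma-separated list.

site 0, node DN: D={C} ∪ N={T} → {C,T} (+1)
site 0, node ET: E={A} ∪ T={C} → {A,C} (+1)
site 0, node EQT: ET={A,C} ∩ Q={A} → {A} (+0)
site 0, node EHQT: EQT={A} ∪ H={T} → {A,T} (+1)
site 0, node DEHNQT: DN={C,T} ∩ EHQT={A,T} → {T} (+0)
site 0, node BDEHNQT: B={T} ∩ DEHNQT={T} → {T} (+0)
site 1, node DN: D={C} ∪ N={G} → {C,G} (+1)
site 1, node ET: E={A} ∩ T={A} → {A} (+0)
site 1, node EQT: ET={A} ∪ Q={C} → {A,C} (+1)
site 1, node EHQT: EQT={A,C} ∪ H={T} → {A,C,T} (+1)
site 1, node DEHNQT: DN={C,G} ∩ EHQT={A,C,T} → {C} (+0)
site 1, node BDEHNQT: B={G} ∪ DEHNQT={C} → {C,G} (+1)
site 2, node DN: D={G} ∪ N={T} → {G,T} (+1)
site 2, node ET: E={G} ∪ T={C} → {C,G} (+1)
site 2, node EQT: ET={C,G} ∪ Q={T} → {C,G,T} (+1)
site 2, node EHQT: EQT={C,G,T} ∩ H={T} → {T} (+0)
site 2, node DEHNQT: DN={G,T} ∩ EHQT={T} → {T} (+0)
site 2, node BDEHNQT: B={G} ∪ DEHNQT={T} → {G,T} (+1)
per-site changes: [3, 4, 4]; total = 11

G,T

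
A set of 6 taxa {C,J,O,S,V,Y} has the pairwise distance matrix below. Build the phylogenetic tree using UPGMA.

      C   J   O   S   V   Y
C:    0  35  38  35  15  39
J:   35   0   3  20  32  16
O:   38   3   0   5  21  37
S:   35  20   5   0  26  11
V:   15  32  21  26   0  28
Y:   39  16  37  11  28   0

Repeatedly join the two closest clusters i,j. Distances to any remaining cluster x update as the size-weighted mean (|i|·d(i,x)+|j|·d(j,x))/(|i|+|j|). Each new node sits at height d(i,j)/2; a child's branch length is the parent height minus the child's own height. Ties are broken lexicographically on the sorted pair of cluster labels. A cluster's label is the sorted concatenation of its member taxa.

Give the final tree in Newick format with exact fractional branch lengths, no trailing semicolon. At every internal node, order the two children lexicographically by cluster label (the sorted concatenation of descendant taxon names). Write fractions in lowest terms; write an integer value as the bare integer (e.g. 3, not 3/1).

((C:15/2,V:15/2):67/8,((J:3/2,O:3/2):33/4,(S:11/2,Y:11/2):17/4):49/8)

step 1: merge (J,O) at d=3; branch lengths J→3/2, O→3/2; new cluster JO
  updated: d(C,JO)=73/2, d(JO,S)=25/2, d(JO,V)=53/2, d(JO,Y)=53/2
step 2: merge (S,Y) at d=11; branch lengths S→11/2, Y→11/2; new cluster SY
  updated: d(C,SY)=37, d(JO,SY)=39/2, d(SY,V)=27
step 3: merge (C,V) at d=15; branch lengths C→15/2, V→15/2; new cluster CV
  updated: d(CV,JO)=63/2, d(CV,SY)=32
step 4: merge (JO,SY) at d=39/2; branch lengths JO→33/4, SY→17/4; new cluster JOSY
  updated: d(CV,JOSY)=127/4
step 5: merge (CV,JOSY) at d=127/4; branch lengths CV→67/8, JOSY→49/8; new cluster CJOSVY
final tree: ((C:15/2,V:15/2):67/8,((J:3/2,O:3/2):33/4,(S:11/2,Y:11/2):17/4):49/8)
total length: 56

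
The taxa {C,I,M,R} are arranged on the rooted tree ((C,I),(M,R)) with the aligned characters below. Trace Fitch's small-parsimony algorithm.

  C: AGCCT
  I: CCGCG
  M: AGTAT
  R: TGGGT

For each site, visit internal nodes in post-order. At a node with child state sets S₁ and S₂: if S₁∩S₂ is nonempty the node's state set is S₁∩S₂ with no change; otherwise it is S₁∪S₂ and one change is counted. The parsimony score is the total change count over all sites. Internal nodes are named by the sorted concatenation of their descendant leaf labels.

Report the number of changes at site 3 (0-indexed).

2

[col 0] CI: children C:{A}, I:{C} ∪→ {A,C}; cost 1
[col 0] MR: children M:{A}, R:{T} ∪→ {A,T}; cost 1
[col 0] CIMR: children CI:{A,C}, MR:{A,T} ∩→ {A}; cost 0
[col 1] CI: children C:{G}, I:{C} ∪→ {C,G}; cost 1
[col 1] MR: children M:{G}, R:{G} ∩→ {G}; cost 0
[col 1] CIMR: children CI:{C,G}, MR:{G} ∩→ {G}; cost 0
[col 2] CI: children C:{C}, I:{G} ∪→ {C,G}; cost 1
[col 2] MR: children M:{T}, R:{G} ∪→ {G,T}; cost 1
[col 2] CIMR: children CI:{C,G}, MR:{G,T} ∩→ {G}; cost 0
[col 3] CI: children C:{C}, I:{C} ∩→ {C}; cost 0
[col 3] MR: children M:{A}, R:{G} ∪→ {A,G}; cost 1
[col 3] CIMR: children CI:{C}, MR:{A,G} ∪→ {A,C,G}; cost 1
[col 4] CI: children C:{T}, I:{G} ∪→ {G,T}; cost 1
[col 4] MR: children M:{T}, R:{T} ∩→ {T}; cost 0
[col 4] CIMR: children CI:{G,T}, MR:{T} ∩→ {T}; cost 0
per-site changes: [2, 1, 2, 2, 1]; total = 8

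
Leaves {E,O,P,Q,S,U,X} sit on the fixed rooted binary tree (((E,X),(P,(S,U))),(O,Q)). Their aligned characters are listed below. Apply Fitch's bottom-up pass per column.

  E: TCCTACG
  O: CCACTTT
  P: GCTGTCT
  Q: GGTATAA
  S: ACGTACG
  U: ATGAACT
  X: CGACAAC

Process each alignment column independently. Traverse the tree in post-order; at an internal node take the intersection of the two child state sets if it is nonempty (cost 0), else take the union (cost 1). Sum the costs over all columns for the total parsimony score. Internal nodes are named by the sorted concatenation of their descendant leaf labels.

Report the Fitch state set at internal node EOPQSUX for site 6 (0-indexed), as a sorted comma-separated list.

T

EX@0: {T} ∪ {C} = {C,T} (union, +1)
SU@0: {A} ∩ {A} = {A} (intersection, +0)
PSU@0: {G} ∪ {A} = {A,G} (union, +1)
EPSUX@0: {C,T} ∪ {A,G} = {A,C,G,T} (union, +1)
OQ@0: {C} ∪ {G} = {C,G} (union, +1)
EOPQSUX@0: {A,C,G,T} ∩ {C,G} = {C,G} (intersection, +0)
EX@1: {C} ∪ {G} = {C,G} (union, +1)
SU@1: {C} ∪ {T} = {C,T} (union, +1)
PSU@1: {C} ∩ {C,T} = {C} (intersection, +0)
EPSUX@1: {C,G} ∩ {C} = {C} (intersection, +0)
OQ@1: {C} ∪ {G} = {C,G} (union, +1)
EOPQSUX@1: {C} ∩ {C,G} = {C} (intersection, +0)
EX@2: {C} ∪ {A} = {A,C} (union, +1)
SU@2: {G} ∩ {G} = {G} (intersection, +0)
PSU@2: {T} ∪ {G} = {G,T} (union, +1)
EPSUX@2: {A,C} ∪ {G,T} = {A,C,G,T} (union, +1)
OQ@2: {A} ∪ {T} = {A,T} (union, +1)
EOPQSUX@2: {A,C,G,T} ∩ {A,T} = {A,T} (intersection, +0)
EX@3: {T} ∪ {C} = {C,T} (union, +1)
SU@3: {T} ∪ {A} = {A,T} (union, +1)
PSU@3: {G} ∪ {A,T} = {A,G,T} (union, +1)
EPSUX@3: {C,T} ∩ {A,G,T} = {T} (intersection, +0)
OQ@3: {C} ∪ {A} = {A,C} (union, +1)
EOPQSUX@3: {T} ∪ {A,C} = {A,C,T} (union, +1)
EX@4: {A} ∩ {A} = {A} (intersection, +0)
SU@4: {A} ∩ {A} = {A} (intersection, +0)
PSU@4: {T} ∪ {A} = {A,T} (union, +1)
EPSUX@4: {A} ∩ {A,T} = {A} (intersection, +0)
OQ@4: {T} ∩ {T} = {T} (intersection, +0)
EOPQSUX@4: {A} ∪ {T} = {A,T} (union, +1)
EX@5: {C} ∪ {A} = {A,C} (union, +1)
SU@5: {C} ∩ {C} = {C} (intersection, +0)
PSU@5: {C} ∩ {C} = {C} (intersection, +0)
EPSUX@5: {A,C} ∩ {C} = {C} (intersection, +0)
OQ@5: {T} ∪ {A} = {A,T} (union, +1)
EOPQSUX@5: {C} ∪ {A,T} = {A,C,T} (union, +1)
EX@6: {G} ∪ {C} = {C,G} (union, +1)
SU@6: {G} ∪ {T} = {G,T} (union, +1)
PSU@6: {T} ∩ {G,T} = {T} (intersection, +0)
EPSUX@6: {C,G} ∪ {T} = {C,G,T} (union, +1)
OQ@6: {T} ∪ {A} = {A,T} (union, +1)
EOPQSUX@6: {C,G,T} ∩ {A,T} = {T} (intersection, +0)
per-site changes: [4, 3, 4, 5, 2, 3, 4]; total = 25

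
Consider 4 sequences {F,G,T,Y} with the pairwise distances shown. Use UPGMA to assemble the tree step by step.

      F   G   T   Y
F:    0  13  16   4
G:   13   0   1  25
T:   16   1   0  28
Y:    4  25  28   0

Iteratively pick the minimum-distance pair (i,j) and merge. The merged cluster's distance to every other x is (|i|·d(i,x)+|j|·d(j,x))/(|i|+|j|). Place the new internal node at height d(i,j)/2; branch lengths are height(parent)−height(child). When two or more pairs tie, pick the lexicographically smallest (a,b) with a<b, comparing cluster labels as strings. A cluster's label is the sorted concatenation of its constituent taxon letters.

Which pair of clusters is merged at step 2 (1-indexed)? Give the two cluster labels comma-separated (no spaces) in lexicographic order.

F,Y

iteration 1: select G,T (d=1); attach at lengths (1/2, 1/2); label the merged cluster GT
  updated: d(F,GT)=29/2, d(GT,Y)=53/2
iteration 2: select F,Y (d=4); attach at lengths (2, 2); label the merged cluster FY
  updated: d(FY,GT)=41/2
iteration 3: select FY,GT (d=41/2); attach at lengths (33/4, 39/4); label the merged cluster FGTY
final tree: ((F:2,Y:2):33/4,(G:1/2,T:1/2):39/4)
total length: 23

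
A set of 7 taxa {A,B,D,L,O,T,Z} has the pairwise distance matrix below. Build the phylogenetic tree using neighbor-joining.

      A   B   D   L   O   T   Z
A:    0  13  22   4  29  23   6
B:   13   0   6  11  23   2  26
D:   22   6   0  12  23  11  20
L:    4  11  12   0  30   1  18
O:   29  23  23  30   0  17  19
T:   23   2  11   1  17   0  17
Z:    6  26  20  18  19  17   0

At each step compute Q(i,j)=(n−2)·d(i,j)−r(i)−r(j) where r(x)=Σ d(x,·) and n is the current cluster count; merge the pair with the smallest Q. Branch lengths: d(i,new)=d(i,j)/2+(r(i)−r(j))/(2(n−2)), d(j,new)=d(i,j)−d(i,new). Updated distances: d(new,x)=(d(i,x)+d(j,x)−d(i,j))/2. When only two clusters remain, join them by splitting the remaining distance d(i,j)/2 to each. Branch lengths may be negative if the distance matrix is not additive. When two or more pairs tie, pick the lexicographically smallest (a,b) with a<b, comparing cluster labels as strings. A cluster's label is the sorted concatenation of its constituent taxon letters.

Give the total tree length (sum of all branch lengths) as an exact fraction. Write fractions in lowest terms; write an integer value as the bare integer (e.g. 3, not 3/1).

715/16

iteration 1: select A,Z (d=6, Q=-173); attach at lengths (21/10, 39/10); label the merged cluster AZ
  updated: d(AZ,B)=33/2, d(AZ,D)=18, d(AZ,L)=8, d(AZ,O)=21, d(AZ,T)=17
iteration 2: select AZ,L (d=8, Q=-221/2); attach at lengths (101/16, 27/16); label the merged cluster ALZ
  updated: d(ALZ,B)=39/4, d(ALZ,D)=11, d(ALZ,O)=43/2, d(ALZ,T)=5
iteration 3: select B,D (d=6, Q=-295/4); attach at lengths (31/24, 113/24); label the merged cluster BD
  updated: d(ALZ,BD)=59/8, d(BD,O)=20, d(BD,T)=7/2
iteration 4: select ALZ,BD (d=59/8, Q=-50); attach at lengths (71/16, 47/16); label the merged cluster ABDLZ
  updated: d(ABDLZ,O)=273/16, d(ABDLZ,T)=9/16
iteration 5: select ABDLZ,O (d=273/16, Q=-277/8); attach at lengths (5/16, 67/4); label the merged cluster ABDLOZ
  updated: d(ABDLOZ,T)=1/4
iteration 6: select ABDLOZ,T (d=1/4); attach at lengths (1/8, 1/8); label the merged cluster ABDLOTZ
final tree: (((((A:21/10,Z:39/10):101/16,L:27/16):71/16,(B:31/24,D:113/24):47/16):5/16,O:67/4):1/8,T:1/8)
total length: 715/16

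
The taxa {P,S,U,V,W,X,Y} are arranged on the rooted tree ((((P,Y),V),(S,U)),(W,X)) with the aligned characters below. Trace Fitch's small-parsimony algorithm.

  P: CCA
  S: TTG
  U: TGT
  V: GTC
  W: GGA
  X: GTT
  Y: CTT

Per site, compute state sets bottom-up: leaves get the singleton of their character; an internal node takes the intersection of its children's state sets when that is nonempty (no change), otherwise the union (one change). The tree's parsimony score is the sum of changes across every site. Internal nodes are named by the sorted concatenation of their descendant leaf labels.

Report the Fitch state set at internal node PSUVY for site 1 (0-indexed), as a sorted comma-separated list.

T

site 0, node PY: P={C} ∩ Y={C} → {C} (+0)
site 0, node PVY: PY={C} ∪ V={G} → {C,G} (+1)
site 0, node SU: S={T} ∩ U={T} → {T} (+0)
site 0, node PSUVY: PVY={C,G} ∪ SU={T} → {C,G,T} (+1)
site 0, node WX: W={G} ∩ X={G} → {G} (+0)
site 0, node PSUVWXY: PSUVY={C,G,T} ∩ WX={G} → {G} (+0)
site 1, node PY: P={C} ∪ Y={T} → {C,T} (+1)
site 1, node PVY: PY={C,T} ∩ V={T} → {T} (+0)
site 1, node SU: S={T} ∪ U={G} → {G,T} (+1)
site 1, node PSUVY: PVY={T} ∩ SU={G,T} → {T} (+0)
site 1, node WX: W={G} ∪ X={T} → {G,T} (+1)
site 1, node PSUVWXY: PSUVY={T} ∩ WX={G,T} → {T} (+0)
site 2, node PY: P={A} ∪ Y={T} → {A,T} (+1)
site 2, node PVY: PY={A,T} ∪ V={C} → {A,C,T} (+1)
site 2, node SU: S={G} ∪ U={T} → {G,T} (+1)
site 2, node PSUVY: PVY={A,C,T} ∩ SU={G,T} → {T} (+0)
site 2, node WX: W={A} ∪ X={T} → {A,T} (+1)
site 2, node PSUVWXY: PSUVY={T} ∩ WX={A,T} → {T} (+0)
per-site changes: [2, 3, 4]; total = 9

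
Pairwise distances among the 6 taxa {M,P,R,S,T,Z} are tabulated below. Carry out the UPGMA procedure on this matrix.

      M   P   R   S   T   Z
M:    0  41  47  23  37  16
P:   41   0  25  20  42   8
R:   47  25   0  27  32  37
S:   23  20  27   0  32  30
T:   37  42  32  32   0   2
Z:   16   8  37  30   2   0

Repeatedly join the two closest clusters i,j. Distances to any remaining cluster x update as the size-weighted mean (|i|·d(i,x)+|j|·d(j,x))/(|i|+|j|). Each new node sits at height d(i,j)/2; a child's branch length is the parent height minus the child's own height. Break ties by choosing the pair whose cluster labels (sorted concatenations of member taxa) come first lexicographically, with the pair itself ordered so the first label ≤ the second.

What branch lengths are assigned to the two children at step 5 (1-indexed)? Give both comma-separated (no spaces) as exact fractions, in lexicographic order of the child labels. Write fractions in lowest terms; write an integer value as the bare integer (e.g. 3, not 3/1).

1. join T+Z (d=2) ⇒ TZ; edges |T|=1, |Z|=1
  updated: d(M,TZ)=53/2, d(P,TZ)=25, d(R,TZ)=69/2, d(S,TZ)=31
2. join P+S (d=20) ⇒ PS; edges |P|=10, |S|=10
  updated: d(M,PS)=32, d(PS,R)=26, d(PS,TZ)=28
3. join PS+R (d=26) ⇒ PRS; edges |PS|=3, |R|=13
  updated: d(M,PRS)=37, d(PRS,TZ)=181/6
4. join M+TZ (d=53/2) ⇒ MTZ; edges |M|=53/4, |TZ|=49/4
  updated: d(MTZ,PRS)=292/9
5. join MTZ+PRS (d=292/9) ⇒ MPRSTZ; edges |MTZ|=107/36, |PRS|=29/9
final tree: ((M:53/4,(T:1,Z:1):49/4):107/36,((P:10,S:10):3,R:13):29/9)
total length: 2509/36

107/36,29/9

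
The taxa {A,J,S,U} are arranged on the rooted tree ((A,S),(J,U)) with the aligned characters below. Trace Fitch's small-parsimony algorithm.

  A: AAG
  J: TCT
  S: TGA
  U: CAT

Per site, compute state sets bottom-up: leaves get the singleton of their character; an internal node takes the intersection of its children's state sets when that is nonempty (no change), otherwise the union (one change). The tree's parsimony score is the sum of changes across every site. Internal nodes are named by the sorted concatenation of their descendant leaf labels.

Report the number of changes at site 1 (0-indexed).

2

[col 0] AS: children A:{A}, S:{T} ∪→ {A,T}; cost 1
[col 0] JU: children J:{T}, U:{C} ∪→ {C,T}; cost 1
[col 0] AJSU: children AS:{A,T}, JU:{C,T} ∩→ {T}; cost 0
[col 1] AS: children A:{A}, S:{G} ∪→ {A,G}; cost 1
[col 1] JU: children J:{C}, U:{A} ∪→ {A,C}; cost 1
[col 1] AJSU: children AS:{A,G}, JU:{A,C} ∩→ {A}; cost 0
[col 2] AS: children A:{G}, S:{A} ∪→ {A,G}; cost 1
[col 2] JU: children J:{T}, U:{T} ∩→ {T}; cost 0
[col 2] AJSU: children AS:{A,G}, JU:{T} ∪→ {A,G,T}; cost 1
per-site changes: [2, 2, 2]; total = 6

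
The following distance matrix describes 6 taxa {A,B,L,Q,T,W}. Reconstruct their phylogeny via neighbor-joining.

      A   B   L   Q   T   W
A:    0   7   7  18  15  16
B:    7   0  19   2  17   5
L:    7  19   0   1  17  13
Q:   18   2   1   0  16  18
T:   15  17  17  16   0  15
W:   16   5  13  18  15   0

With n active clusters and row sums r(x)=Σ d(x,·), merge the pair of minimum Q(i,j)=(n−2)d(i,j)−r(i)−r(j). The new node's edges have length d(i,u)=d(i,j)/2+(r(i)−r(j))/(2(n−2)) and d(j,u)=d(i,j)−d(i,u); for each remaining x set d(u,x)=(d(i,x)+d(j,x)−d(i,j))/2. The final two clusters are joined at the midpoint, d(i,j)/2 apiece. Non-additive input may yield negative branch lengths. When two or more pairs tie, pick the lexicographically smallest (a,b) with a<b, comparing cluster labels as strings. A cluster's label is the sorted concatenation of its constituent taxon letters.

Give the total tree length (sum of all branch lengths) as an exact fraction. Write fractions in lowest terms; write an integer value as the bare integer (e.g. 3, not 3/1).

249/8

iteration 1: select L,Q (d=1, Q=-108); attach at lengths (3/4, 1/4); label the merged cluster LQ
  updated: d(A,LQ)=12, d(B,LQ)=10, d(LQ,T)=16, d(LQ,W)=15
iteration 2: select B,W (d=5, Q=-75); attach at lengths (1/2, 9/2); label the merged cluster BW
  updated: d(A,BW)=9, d(BW,LQ)=10, d(BW,T)=27/2
iteration 3: select A,BW (d=9, Q=-101/2); attach at lengths (43/8, 29/8); label the merged cluster ABW
  updated: d(ABW,LQ)=13/2, d(ABW,T)=39/4
iteration 4: select ABW,LQ (d=13/2, Q=-129/4); attach at lengths (1/8, 51/8); label the merged cluster ABLQW
  updated: d(ABLQW,T)=77/8
iteration 5: select ABLQW,T (d=77/8); attach at lengths (77/16, 77/16); label the merged cluster ABLQTW
final tree: (((A:43/8,(B:1/2,W:9/2):29/8):1/8,(L:3/4,Q:1/4):51/8):77/16,T:77/16)
total length: 249/8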